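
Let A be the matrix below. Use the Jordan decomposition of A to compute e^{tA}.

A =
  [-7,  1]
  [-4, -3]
e^{tA} =
  [-2*t*exp(-5*t) + exp(-5*t), t*exp(-5*t)]
  [-4*t*exp(-5*t), 2*t*exp(-5*t) + exp(-5*t)]

Strategy: write A = P · J · P⁻¹ where J is a Jordan canonical form, so e^{tA} = P · e^{tJ} · P⁻¹, and e^{tJ} can be computed block-by-block.

A has Jordan form
J =
  [-5,  1]
  [ 0, -5]
(up to reordering of blocks).

Per-block formulas:
  For a 2×2 Jordan block J_2(-5): exp(t · J_2(-5)) = e^(-5t)·(I + t·N), where N is the 2×2 nilpotent shift.

After assembling e^{tJ} and conjugating by P, we get:

e^{tA} =
  [-2*t*exp(-5*t) + exp(-5*t), t*exp(-5*t)]
  [-4*t*exp(-5*t), 2*t*exp(-5*t) + exp(-5*t)]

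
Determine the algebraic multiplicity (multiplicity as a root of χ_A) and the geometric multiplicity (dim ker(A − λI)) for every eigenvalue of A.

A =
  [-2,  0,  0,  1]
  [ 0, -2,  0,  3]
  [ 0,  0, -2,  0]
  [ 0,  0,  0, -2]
λ = -2: alg = 4, geom = 3

Step 1 — factor the characteristic polynomial to read off the algebraic multiplicities:
  χ_A(x) = (x + 2)^4

Step 2 — compute geometric multiplicities via the rank-nullity identity g(λ) = n − rank(A − λI):
  rank(A − (-2)·I) = 1, so dim ker(A − (-2)·I) = n − 1 = 3

Summary:
  λ = -2: algebraic multiplicity = 4, geometric multiplicity = 3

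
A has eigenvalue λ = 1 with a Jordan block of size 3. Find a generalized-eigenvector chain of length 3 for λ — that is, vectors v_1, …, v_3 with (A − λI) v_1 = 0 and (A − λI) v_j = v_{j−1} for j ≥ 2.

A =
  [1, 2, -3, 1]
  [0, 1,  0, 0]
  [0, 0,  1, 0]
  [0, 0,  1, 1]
A Jordan chain for λ = 1 of length 3:
v_1 = (1, 0, 0, 0)ᵀ
v_2 = (-3, 0, 0, 1)ᵀ
v_3 = (0, 0, 1, 0)ᵀ

Let N = A − (1)·I. We want v_3 with N^3 v_3 = 0 but N^2 v_3 ≠ 0; then v_{j-1} := N · v_j for j = 3, …, 2.

Pick v_3 = (0, 0, 1, 0)ᵀ.
Then v_2 = N · v_3 = (-3, 0, 0, 1)ᵀ.
Then v_1 = N · v_2 = (1, 0, 0, 0)ᵀ.

Sanity check: (A − (1)·I) v_1 = (0, 0, 0, 0)ᵀ = 0. ✓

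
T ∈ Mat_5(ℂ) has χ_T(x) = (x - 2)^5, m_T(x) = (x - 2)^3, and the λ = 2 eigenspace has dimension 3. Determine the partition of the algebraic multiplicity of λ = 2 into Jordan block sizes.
Block sizes for λ = 2: [3, 1, 1]

Step 1 — from the characteristic polynomial, algebraic multiplicity of λ = 2 is 5. From dim ker(T − (2)·I) = 3, there are exactly 3 Jordan blocks for λ = 2.
Step 2 — from the minimal polynomial, the factor (x − 2)^3 tells us the largest block for λ = 2 has size 3.
Step 3 — with total size 5, 3 blocks, and largest block 3, the block sizes (in nonincreasing order) are [3, 1, 1].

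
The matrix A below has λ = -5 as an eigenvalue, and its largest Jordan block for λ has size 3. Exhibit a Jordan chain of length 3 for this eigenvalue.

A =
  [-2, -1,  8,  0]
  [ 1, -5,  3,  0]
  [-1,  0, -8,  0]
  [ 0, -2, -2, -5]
A Jordan chain for λ = -5 of length 3:
v_1 = (-3, -1, 1, 0)ᵀ
v_2 = (-1, 0, 0, -2)ᵀ
v_3 = (0, 1, 0, 0)ᵀ

Let N = A − (-5)·I. We want v_3 with N^3 v_3 = 0 but N^2 v_3 ≠ 0; then v_{j-1} := N · v_j for j = 3, …, 2.

Pick v_3 = (0, 1, 0, 0)ᵀ.
Then v_2 = N · v_3 = (-1, 0, 0, -2)ᵀ.
Then v_1 = N · v_2 = (-3, -1, 1, 0)ᵀ.

Sanity check: (A − (-5)·I) v_1 = (0, 0, 0, 0)ᵀ = 0. ✓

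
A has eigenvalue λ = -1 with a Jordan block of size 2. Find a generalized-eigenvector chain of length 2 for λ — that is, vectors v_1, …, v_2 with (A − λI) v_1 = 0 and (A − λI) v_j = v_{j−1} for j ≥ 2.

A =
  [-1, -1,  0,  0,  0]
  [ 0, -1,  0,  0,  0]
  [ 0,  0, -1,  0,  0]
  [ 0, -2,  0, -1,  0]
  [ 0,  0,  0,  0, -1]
A Jordan chain for λ = -1 of length 2:
v_1 = (-1, 0, 0, -2, 0)ᵀ
v_2 = (0, 1, 0, 0, 0)ᵀ

Let N = A − (-1)·I. We want v_2 with N^2 v_2 = 0 but N^1 v_2 ≠ 0; then v_{j-1} := N · v_j for j = 2, …, 2.

Pick v_2 = (0, 1, 0, 0, 0)ᵀ.
Then v_1 = N · v_2 = (-1, 0, 0, -2, 0)ᵀ.

Sanity check: (A − (-1)·I) v_1 = (0, 0, 0, 0, 0)ᵀ = 0. ✓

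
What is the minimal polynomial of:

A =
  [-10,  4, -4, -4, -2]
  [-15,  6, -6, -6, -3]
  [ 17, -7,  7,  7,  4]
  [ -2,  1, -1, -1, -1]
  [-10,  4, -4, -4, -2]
x^2

The characteristic polynomial is χ_A(x) = x^5, so the eigenvalues are known. The minimal polynomial is
  m_A(x) = Π_λ (x − λ)^{k_λ}
where k_λ is the size of the *largest* Jordan block for λ (equivalently, the smallest k with (A − λI)^k v = 0 for every generalised eigenvector v of λ).

  λ = 0: largest Jordan block has size 2, contributing (x − 0)^2

So m_A(x) = x^2 = x^2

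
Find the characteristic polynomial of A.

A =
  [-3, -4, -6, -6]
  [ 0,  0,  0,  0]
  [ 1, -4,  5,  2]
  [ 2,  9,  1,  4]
x^4 - 6*x^3 + 9*x^2

Expanding det(x·I − A) (e.g. by cofactor expansion or by noting that A is similar to its Jordan form J, which has the same characteristic polynomial as A) gives
  χ_A(x) = x^4 - 6*x^3 + 9*x^2
which factors as x^2*(x - 3)^2. The eigenvalues (with algebraic multiplicities) are λ = 0 with multiplicity 2, λ = 3 with multiplicity 2.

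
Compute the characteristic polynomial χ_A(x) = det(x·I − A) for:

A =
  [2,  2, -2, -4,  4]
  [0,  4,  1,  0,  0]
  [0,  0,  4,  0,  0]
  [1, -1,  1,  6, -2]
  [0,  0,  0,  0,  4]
x^5 - 20*x^4 + 160*x^3 - 640*x^2 + 1280*x - 1024

Expanding det(x·I − A) (e.g. by cofactor expansion or by noting that A is similar to its Jordan form J, which has the same characteristic polynomial as A) gives
  χ_A(x) = x^5 - 20*x^4 + 160*x^3 - 640*x^2 + 1280*x - 1024
which factors as (x - 4)^5. The eigenvalues (with algebraic multiplicities) are λ = 4 with multiplicity 5.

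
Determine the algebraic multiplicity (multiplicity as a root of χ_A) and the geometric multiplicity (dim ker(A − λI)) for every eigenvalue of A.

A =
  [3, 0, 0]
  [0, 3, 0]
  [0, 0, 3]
λ = 3: alg = 3, geom = 3

Step 1 — factor the characteristic polynomial to read off the algebraic multiplicities:
  χ_A(x) = (x - 3)^3

Step 2 — compute geometric multiplicities via the rank-nullity identity g(λ) = n − rank(A − λI):
  rank(A − (3)·I) = 0, so dim ker(A − (3)·I) = n − 0 = 3

Summary:
  λ = 3: algebraic multiplicity = 3, geometric multiplicity = 3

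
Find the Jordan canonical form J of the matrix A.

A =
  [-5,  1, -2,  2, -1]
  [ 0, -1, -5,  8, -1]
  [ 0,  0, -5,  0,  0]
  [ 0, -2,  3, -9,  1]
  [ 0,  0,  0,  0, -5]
J_3(-5) ⊕ J_1(-5) ⊕ J_1(-5)

The characteristic polynomial is
  det(x·I − A) = x^5 + 25*x^4 + 250*x^3 + 1250*x^2 + 3125*x + 3125 = (x + 5)^5

Eigenvalues and multiplicities (the geometric multiplicity of λ is n − rank(A − λI), which equals the number of Jordan blocks for λ):
  λ = -5: algebraic multiplicity = 5, geometric multiplicity = 3

Determining the block sizes for each eigenvalue:
  λ = -5: with am = 5 and gm = 3, the partition is not yet determined (e.g. several partitions of 5 into 3 parts exist). Let N = A − (-5)·I. Computing rank(N^1) = 2, rank(N^2) = 1, rank(N^3) = 0; the number of blocks of size ≥ j is rank(N^{j−1}) − rank(N^j), giving [3, 1, 1]. So we have 1 block(s) of size 3, 2 block(s) of size 1 → block sizes [3, 1, 1]

Assembling the blocks gives a Jordan form
J =
  [-5,  1,  0,  0,  0]
  [ 0, -5,  1,  0,  0]
  [ 0,  0, -5,  0,  0]
  [ 0,  0,  0, -5,  0]
  [ 0,  0,  0,  0, -5]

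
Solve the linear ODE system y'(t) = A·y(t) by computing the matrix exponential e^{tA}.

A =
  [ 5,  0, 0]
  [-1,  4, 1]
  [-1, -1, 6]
e^{tA} =
  [exp(5*t), 0, 0]
  [-t*exp(5*t), -t*exp(5*t) + exp(5*t), t*exp(5*t)]
  [-t*exp(5*t), -t*exp(5*t), t*exp(5*t) + exp(5*t)]

Strategy: write A = P · J · P⁻¹ where J is a Jordan canonical form, so e^{tA} = P · e^{tJ} · P⁻¹, and e^{tJ} can be computed block-by-block.

A has Jordan form
J =
  [5, 1, 0]
  [0, 5, 0]
  [0, 0, 5]
(up to reordering of blocks).

Per-block formulas:
  For a 1×1 block at λ = 5: exp(t · [5]) = [e^(5t)].
  For a 2×2 Jordan block J_2(5): exp(t · J_2(5)) = e^(5t)·(I + t·N), where N is the 2×2 nilpotent shift.

After assembling e^{tJ} and conjugating by P, we get:

e^{tA} =
  [exp(5*t), 0, 0]
  [-t*exp(5*t), -t*exp(5*t) + exp(5*t), t*exp(5*t)]
  [-t*exp(5*t), -t*exp(5*t), t*exp(5*t) + exp(5*t)]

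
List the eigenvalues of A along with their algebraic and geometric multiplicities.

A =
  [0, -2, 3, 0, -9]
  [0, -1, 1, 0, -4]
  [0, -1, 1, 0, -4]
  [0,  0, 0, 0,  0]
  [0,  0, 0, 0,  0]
λ = 0: alg = 5, geom = 3

Step 1 — factor the characteristic polynomial to read off the algebraic multiplicities:
  χ_A(x) = x^5

Step 2 — compute geometric multiplicities via the rank-nullity identity g(λ) = n − rank(A − λI):
  rank(A − (0)·I) = 2, so dim ker(A − (0)·I) = n − 2 = 3

Summary:
  λ = 0: algebraic multiplicity = 5, geometric multiplicity = 3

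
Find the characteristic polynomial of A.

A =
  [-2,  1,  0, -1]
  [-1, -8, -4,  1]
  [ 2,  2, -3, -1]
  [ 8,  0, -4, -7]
x^4 + 20*x^3 + 150*x^2 + 500*x + 625

Expanding det(x·I − A) (e.g. by cofactor expansion or by noting that A is similar to its Jordan form J, which has the same characteristic polynomial as A) gives
  χ_A(x) = x^4 + 20*x^3 + 150*x^2 + 500*x + 625
which factors as (x + 5)^4. The eigenvalues (with algebraic multiplicities) are λ = -5 with multiplicity 4.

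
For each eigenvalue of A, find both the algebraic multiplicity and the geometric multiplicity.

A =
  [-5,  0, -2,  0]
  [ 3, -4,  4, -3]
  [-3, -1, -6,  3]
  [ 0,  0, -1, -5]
λ = -5: alg = 4, geom = 2

Step 1 — factor the characteristic polynomial to read off the algebraic multiplicities:
  χ_A(x) = (x + 5)^4

Step 2 — compute geometric multiplicities via the rank-nullity identity g(λ) = n − rank(A − λI):
  rank(A − (-5)·I) = 2, so dim ker(A − (-5)·I) = n − 2 = 2

Summary:
  λ = -5: algebraic multiplicity = 4, geometric multiplicity = 2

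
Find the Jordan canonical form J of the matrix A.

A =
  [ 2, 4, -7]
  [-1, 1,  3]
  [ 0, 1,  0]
J_3(1)

The characteristic polynomial is
  det(x·I − A) = x^3 - 3*x^2 + 3*x - 1 = (x - 1)^3

Eigenvalues and multiplicities (the geometric multiplicity of λ is n − rank(A − λI), which equals the number of Jordan blocks for λ):
  λ = 1: algebraic multiplicity = 3, geometric multiplicity = 1

Determining the block sizes for each eigenvalue:
  λ = 1: one block (gm = 1), so the single block has size am = 3 → block sizes [3]

Assembling the blocks gives a Jordan form
J =
  [1, 1, 0]
  [0, 1, 1]
  [0, 0, 1]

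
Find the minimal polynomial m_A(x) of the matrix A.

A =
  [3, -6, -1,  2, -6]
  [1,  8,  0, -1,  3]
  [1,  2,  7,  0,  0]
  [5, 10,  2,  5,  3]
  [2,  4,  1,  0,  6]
x^4 - 23*x^3 + 198*x^2 - 756*x + 1080

The characteristic polynomial is χ_A(x) = (x - 6)^4*(x - 5), so the eigenvalues are known. The minimal polynomial is
  m_A(x) = Π_λ (x − λ)^{k_λ}
where k_λ is the size of the *largest* Jordan block for λ (equivalently, the smallest k with (A − λI)^k v = 0 for every generalised eigenvector v of λ).

  λ = 5: largest Jordan block has size 1, contributing (x − 5)
  λ = 6: largest Jordan block has size 3, contributing (x − 6)^3

So m_A(x) = (x - 6)^3*(x - 5) = x^4 - 23*x^3 + 198*x^2 - 756*x + 1080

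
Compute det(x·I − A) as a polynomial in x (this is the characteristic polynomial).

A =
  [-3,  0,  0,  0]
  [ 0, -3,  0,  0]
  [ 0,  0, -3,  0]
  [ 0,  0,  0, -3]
x^4 + 12*x^3 + 54*x^2 + 108*x + 81

Expanding det(x·I − A) (e.g. by cofactor expansion or by noting that A is similar to its Jordan form J, which has the same characteristic polynomial as A) gives
  χ_A(x) = x^4 + 12*x^3 + 54*x^2 + 108*x + 81
which factors as (x + 3)^4. The eigenvalues (with algebraic multiplicities) are λ = -3 with multiplicity 4.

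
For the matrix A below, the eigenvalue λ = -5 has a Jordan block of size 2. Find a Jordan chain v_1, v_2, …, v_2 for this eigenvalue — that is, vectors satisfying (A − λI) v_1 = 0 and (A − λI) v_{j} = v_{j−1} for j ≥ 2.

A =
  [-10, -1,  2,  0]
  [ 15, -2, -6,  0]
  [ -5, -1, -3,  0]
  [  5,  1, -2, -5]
A Jordan chain for λ = -5 of length 2:
v_1 = (-5, 15, -5, 5)ᵀ
v_2 = (1, 0, 0, 0)ᵀ

Let N = A − (-5)·I. We want v_2 with N^2 v_2 = 0 but N^1 v_2 ≠ 0; then v_{j-1} := N · v_j for j = 2, …, 2.

Pick v_2 = (1, 0, 0, 0)ᵀ.
Then v_1 = N · v_2 = (-5, 15, -5, 5)ᵀ.

Sanity check: (A − (-5)·I) v_1 = (0, 0, 0, 0)ᵀ = 0. ✓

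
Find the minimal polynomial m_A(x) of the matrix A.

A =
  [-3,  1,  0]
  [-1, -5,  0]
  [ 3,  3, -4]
x^2 + 8*x + 16

The characteristic polynomial is χ_A(x) = (x + 4)^3, so the eigenvalues are known. The minimal polynomial is
  m_A(x) = Π_λ (x − λ)^{k_λ}
where k_λ is the size of the *largest* Jordan block for λ (equivalently, the smallest k with (A − λI)^k v = 0 for every generalised eigenvector v of λ).

  λ = -4: largest Jordan block has size 2, contributing (x + 4)^2

So m_A(x) = (x + 4)^2 = x^2 + 8*x + 16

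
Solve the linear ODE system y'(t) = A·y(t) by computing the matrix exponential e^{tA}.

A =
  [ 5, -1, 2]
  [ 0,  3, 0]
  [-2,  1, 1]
e^{tA} =
  [2*t*exp(3*t) + exp(3*t), -t*exp(3*t), 2*t*exp(3*t)]
  [0, exp(3*t), 0]
  [-2*t*exp(3*t), t*exp(3*t), -2*t*exp(3*t) + exp(3*t)]

Strategy: write A = P · J · P⁻¹ where J is a Jordan canonical form, so e^{tA} = P · e^{tJ} · P⁻¹, and e^{tJ} can be computed block-by-block.

A has Jordan form
J =
  [3, 1, 0]
  [0, 3, 0]
  [0, 0, 3]
(up to reordering of blocks).

Per-block formulas:
  For a 1×1 block at λ = 3: exp(t · [3]) = [e^(3t)].
  For a 2×2 Jordan block J_2(3): exp(t · J_2(3)) = e^(3t)·(I + t·N), where N is the 2×2 nilpotent shift.

After assembling e^{tJ} and conjugating by P, we get:

e^{tA} =
  [2*t*exp(3*t) + exp(3*t), -t*exp(3*t), 2*t*exp(3*t)]
  [0, exp(3*t), 0]
  [-2*t*exp(3*t), t*exp(3*t), -2*t*exp(3*t) + exp(3*t)]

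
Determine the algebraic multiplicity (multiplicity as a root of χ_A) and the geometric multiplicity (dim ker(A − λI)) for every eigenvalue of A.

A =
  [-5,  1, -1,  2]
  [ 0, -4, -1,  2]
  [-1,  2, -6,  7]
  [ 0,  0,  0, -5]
λ = -5: alg = 4, geom = 2

Step 1 — factor the characteristic polynomial to read off the algebraic multiplicities:
  χ_A(x) = (x + 5)^4

Step 2 — compute geometric multiplicities via the rank-nullity identity g(λ) = n − rank(A − λI):
  rank(A − (-5)·I) = 2, so dim ker(A − (-5)·I) = n − 2 = 2

Summary:
  λ = -5: algebraic multiplicity = 4, geometric multiplicity = 2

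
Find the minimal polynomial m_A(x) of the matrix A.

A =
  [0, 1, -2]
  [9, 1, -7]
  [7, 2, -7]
x^3 + 6*x^2 + 12*x + 8

The characteristic polynomial is χ_A(x) = (x + 2)^3, so the eigenvalues are known. The minimal polynomial is
  m_A(x) = Π_λ (x − λ)^{k_λ}
where k_λ is the size of the *largest* Jordan block for λ (equivalently, the smallest k with (A − λI)^k v = 0 for every generalised eigenvector v of λ).

  λ = -2: largest Jordan block has size 3, contributing (x + 2)^3

So m_A(x) = (x + 2)^3 = x^3 + 6*x^2 + 12*x + 8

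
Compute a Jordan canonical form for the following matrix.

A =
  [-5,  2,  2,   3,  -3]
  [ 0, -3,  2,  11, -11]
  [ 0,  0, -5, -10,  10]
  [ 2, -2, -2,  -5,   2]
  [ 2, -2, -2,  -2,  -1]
J_1(-5) ⊕ J_1(-5) ⊕ J_2(-3) ⊕ J_1(-3)

The characteristic polynomial is
  det(x·I − A) = x^5 + 19*x^4 + 142*x^3 + 522*x^2 + 945*x + 675 = (x + 3)^3*(x + 5)^2

Eigenvalues and multiplicities (the geometric multiplicity of λ is n − rank(A − λI), which equals the number of Jordan blocks for λ):
  λ = -5: algebraic multiplicity = 2, geometric multiplicity = 2
  λ = -3: algebraic multiplicity = 3, geometric multiplicity = 2

Determining the block sizes for each eigenvalue:
  λ = -5: gm = am = 2, so every block has size 1 → block sizes [1, 1]
  λ = -3: 2 blocks summing to 3 forces exactly one block of size 2 and the rest size 1 → block sizes [2, 1]

Assembling the blocks gives a Jordan form
J =
  [-5,  0,  0,  0,  0]
  [ 0, -5,  0,  0,  0]
  [ 0,  0, -3,  1,  0]
  [ 0,  0,  0, -3,  0]
  [ 0,  0,  0,  0, -3]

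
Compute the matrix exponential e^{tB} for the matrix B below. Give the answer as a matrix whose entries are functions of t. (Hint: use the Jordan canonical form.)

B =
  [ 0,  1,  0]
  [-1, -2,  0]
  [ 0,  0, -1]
e^{tB} =
  [t*exp(-t) + exp(-t), t*exp(-t), 0]
  [-t*exp(-t), -t*exp(-t) + exp(-t), 0]
  [0, 0, exp(-t)]

Strategy: write B = P · J · P⁻¹ where J is a Jordan canonical form, so e^{tB} = P · e^{tJ} · P⁻¹, and e^{tJ} can be computed block-by-block.

B has Jordan form
J =
  [-1,  1,  0]
  [ 0, -1,  0]
  [ 0,  0, -1]
(up to reordering of blocks).

Per-block formulas:
  For a 2×2 Jordan block J_2(-1): exp(t · J_2(-1)) = e^(-1t)·(I + t·N), where N is the 2×2 nilpotent shift.
  For a 1×1 block at λ = -1: exp(t · [-1]) = [e^(-1t)].

After assembling e^{tJ} and conjugating by P, we get:

e^{tB} =
  [t*exp(-t) + exp(-t), t*exp(-t), 0]
  [-t*exp(-t), -t*exp(-t) + exp(-t), 0]
  [0, 0, exp(-t)]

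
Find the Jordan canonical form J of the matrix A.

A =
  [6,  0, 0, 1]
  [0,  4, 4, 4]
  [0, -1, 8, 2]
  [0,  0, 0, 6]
J_2(6) ⊕ J_2(6)

The characteristic polynomial is
  det(x·I − A) = x^4 - 24*x^3 + 216*x^2 - 864*x + 1296 = (x - 6)^4

Eigenvalues and multiplicities (the geometric multiplicity of λ is n − rank(A − λI), which equals the number of Jordan blocks for λ):
  λ = 6: algebraic multiplicity = 4, geometric multiplicity = 2

Determining the block sizes for each eigenvalue:
  λ = 6: with am = 4 and gm = 2, the partition is not yet determined (e.g. several partitions of 4 into 2 parts exist). Let N = A − (6)·I. Computing rank(N^1) = 2, rank(N^2) = 0; the number of blocks of size ≥ j is rank(N^{j−1}) − rank(N^j), giving [2, 2]. So we have 2 block(s) of size 2 → block sizes [2, 2]

Assembling the blocks gives a Jordan form
J =
  [6, 1, 0, 0]
  [0, 6, 0, 0]
  [0, 0, 6, 1]
  [0, 0, 0, 6]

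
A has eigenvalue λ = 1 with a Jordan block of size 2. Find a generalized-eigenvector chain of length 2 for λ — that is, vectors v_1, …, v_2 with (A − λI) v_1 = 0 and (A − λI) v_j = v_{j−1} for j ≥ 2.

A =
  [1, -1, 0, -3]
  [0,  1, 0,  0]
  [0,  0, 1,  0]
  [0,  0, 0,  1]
A Jordan chain for λ = 1 of length 2:
v_1 = (-1, 0, 0, 0)ᵀ
v_2 = (0, 1, 0, 0)ᵀ

Let N = A − (1)·I. We want v_2 with N^2 v_2 = 0 but N^1 v_2 ≠ 0; then v_{j-1} := N · v_j for j = 2, …, 2.

Pick v_2 = (0, 1, 0, 0)ᵀ.
Then v_1 = N · v_2 = (-1, 0, 0, 0)ᵀ.

Sanity check: (A − (1)·I) v_1 = (0, 0, 0, 0)ᵀ = 0. ✓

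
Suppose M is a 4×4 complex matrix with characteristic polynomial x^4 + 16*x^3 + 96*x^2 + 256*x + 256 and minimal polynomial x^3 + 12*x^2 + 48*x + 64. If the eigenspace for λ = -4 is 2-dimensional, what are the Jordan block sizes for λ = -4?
Block sizes for λ = -4: [3, 1]

Step 1 — from the characteristic polynomial, algebraic multiplicity of λ = -4 is 4. From dim ker(M − (-4)·I) = 2, there are exactly 2 Jordan blocks for λ = -4.
Step 2 — from the minimal polynomial, the factor (x + 4)^3 tells us the largest block for λ = -4 has size 3.
Step 3 — with total size 4, 2 blocks, and largest block 3, the block sizes (in nonincreasing order) are [3, 1].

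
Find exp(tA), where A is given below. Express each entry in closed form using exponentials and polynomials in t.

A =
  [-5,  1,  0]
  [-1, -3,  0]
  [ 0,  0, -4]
e^{tA} =
  [-t*exp(-4*t) + exp(-4*t), t*exp(-4*t), 0]
  [-t*exp(-4*t), t*exp(-4*t) + exp(-4*t), 0]
  [0, 0, exp(-4*t)]

Strategy: write A = P · J · P⁻¹ where J is a Jordan canonical form, so e^{tA} = P · e^{tJ} · P⁻¹, and e^{tJ} can be computed block-by-block.

A has Jordan form
J =
  [-4,  1,  0]
  [ 0, -4,  0]
  [ 0,  0, -4]
(up to reordering of blocks).

Per-block formulas:
  For a 2×2 Jordan block J_2(-4): exp(t · J_2(-4)) = e^(-4t)·(I + t·N), where N is the 2×2 nilpotent shift.
  For a 1×1 block at λ = -4: exp(t · [-4]) = [e^(-4t)].

After assembling e^{tJ} and conjugating by P, we get:

e^{tA} =
  [-t*exp(-4*t) + exp(-4*t), t*exp(-4*t), 0]
  [-t*exp(-4*t), t*exp(-4*t) + exp(-4*t), 0]
  [0, 0, exp(-4*t)]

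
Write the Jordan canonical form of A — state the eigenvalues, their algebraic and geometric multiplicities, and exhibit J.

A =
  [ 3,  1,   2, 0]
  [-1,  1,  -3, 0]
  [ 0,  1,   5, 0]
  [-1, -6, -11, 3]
J_3(3) ⊕ J_1(3)

The characteristic polynomial is
  det(x·I − A) = x^4 - 12*x^3 + 54*x^2 - 108*x + 81 = (x - 3)^4

Eigenvalues and multiplicities (the geometric multiplicity of λ is n − rank(A − λI), which equals the number of Jordan blocks for λ):
  λ = 3: algebraic multiplicity = 4, geometric multiplicity = 2

Determining the block sizes for each eigenvalue:
  λ = 3: with am = 4 and gm = 2, the partition is not yet determined (e.g. several partitions of 4 into 2 parts exist). Let N = A − (3)·I. Computing rank(N^1) = 2, rank(N^2) = 1, rank(N^3) = 0; the number of blocks of size ≥ j is rank(N^{j−1}) − rank(N^j), giving [2, 1, 1]. So we have 1 block(s) of size 3, 1 block(s) of size 1 → block sizes [3, 1]

Assembling the blocks gives a Jordan form
J =
  [3, 1, 0, 0]
  [0, 3, 1, 0]
  [0, 0, 3, 0]
  [0, 0, 0, 3]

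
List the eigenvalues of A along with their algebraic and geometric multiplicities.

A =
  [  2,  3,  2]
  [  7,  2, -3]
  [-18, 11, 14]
λ = 6: alg = 3, geom = 1

Step 1 — factor the characteristic polynomial to read off the algebraic multiplicities:
  χ_A(x) = (x - 6)^3

Step 2 — compute geometric multiplicities via the rank-nullity identity g(λ) = n − rank(A − λI):
  rank(A − (6)·I) = 2, so dim ker(A − (6)·I) = n − 2 = 1

Summary:
  λ = 6: algebraic multiplicity = 3, geometric multiplicity = 1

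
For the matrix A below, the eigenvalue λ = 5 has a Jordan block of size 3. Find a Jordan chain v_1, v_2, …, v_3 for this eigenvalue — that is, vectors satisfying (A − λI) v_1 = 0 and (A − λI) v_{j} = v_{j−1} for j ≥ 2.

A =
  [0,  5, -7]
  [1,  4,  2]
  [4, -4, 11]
A Jordan chain for λ = 5 of length 3:
v_1 = (2, 2, 0)ᵀ
v_2 = (-5, 1, 4)ᵀ
v_3 = (1, 0, 0)ᵀ

Let N = A − (5)·I. We want v_3 with N^3 v_3 = 0 but N^2 v_3 ≠ 0; then v_{j-1} := N · v_j for j = 3, …, 2.

Pick v_3 = (1, 0, 0)ᵀ.
Then v_2 = N · v_3 = (-5, 1, 4)ᵀ.
Then v_1 = N · v_2 = (2, 2, 0)ᵀ.

Sanity check: (A − (5)·I) v_1 = (0, 0, 0)ᵀ = 0. ✓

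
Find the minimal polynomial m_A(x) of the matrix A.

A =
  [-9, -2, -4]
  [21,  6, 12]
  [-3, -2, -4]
x^3 + 7*x^2 + 12*x

The characteristic polynomial is χ_A(x) = x*(x + 3)*(x + 4), so the eigenvalues are known. The minimal polynomial is
  m_A(x) = Π_λ (x − λ)^{k_λ}
where k_λ is the size of the *largest* Jordan block for λ (equivalently, the smallest k with (A − λI)^k v = 0 for every generalised eigenvector v of λ).

  λ = -4: largest Jordan block has size 1, contributing (x + 4)
  λ = -3: largest Jordan block has size 1, contributing (x + 3)
  λ = 0: largest Jordan block has size 1, contributing (x − 0)

So m_A(x) = x*(x + 3)*(x + 4) = x^3 + 7*x^2 + 12*x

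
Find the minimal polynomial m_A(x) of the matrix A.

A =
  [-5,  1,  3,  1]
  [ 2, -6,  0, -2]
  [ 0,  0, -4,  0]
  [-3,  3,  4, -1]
x^3 + 12*x^2 + 48*x + 64

The characteristic polynomial is χ_A(x) = (x + 4)^4, so the eigenvalues are known. The minimal polynomial is
  m_A(x) = Π_λ (x − λ)^{k_λ}
where k_λ is the size of the *largest* Jordan block for λ (equivalently, the smallest k with (A − λI)^k v = 0 for every generalised eigenvector v of λ).

  λ = -4: largest Jordan block has size 3, contributing (x + 4)^3

So m_A(x) = (x + 4)^3 = x^3 + 12*x^2 + 48*x + 64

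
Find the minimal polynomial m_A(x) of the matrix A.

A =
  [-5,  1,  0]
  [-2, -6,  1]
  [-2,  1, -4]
x^3 + 15*x^2 + 75*x + 125

The characteristic polynomial is χ_A(x) = (x + 5)^3, so the eigenvalues are known. The minimal polynomial is
  m_A(x) = Π_λ (x − λ)^{k_λ}
where k_λ is the size of the *largest* Jordan block for λ (equivalently, the smallest k with (A − λI)^k v = 0 for every generalised eigenvector v of λ).

  λ = -5: largest Jordan block has size 3, contributing (x + 5)^3

So m_A(x) = (x + 5)^3 = x^3 + 15*x^2 + 75*x + 125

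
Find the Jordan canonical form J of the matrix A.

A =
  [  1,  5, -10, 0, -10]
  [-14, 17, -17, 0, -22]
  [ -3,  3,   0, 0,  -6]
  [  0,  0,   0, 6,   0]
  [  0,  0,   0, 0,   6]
J_3(6) ⊕ J_1(6) ⊕ J_1(6)

The characteristic polynomial is
  det(x·I − A) = x^5 - 30*x^4 + 360*x^3 - 2160*x^2 + 6480*x - 7776 = (x - 6)^5

Eigenvalues and multiplicities (the geometric multiplicity of λ is n − rank(A − λI), which equals the number of Jordan blocks for λ):
  λ = 6: algebraic multiplicity = 5, geometric multiplicity = 3

Determining the block sizes for each eigenvalue:
  λ = 6: with am = 5 and gm = 3, the partition is not yet determined (e.g. several partitions of 5 into 3 parts exist). Let N = A − (6)·I. Computing rank(N^1) = 2, rank(N^2) = 1, rank(N^3) = 0; the number of blocks of size ≥ j is rank(N^{j−1}) − rank(N^j), giving [3, 1, 1]. So we have 1 block(s) of size 3, 2 block(s) of size 1 → block sizes [3, 1, 1]

Assembling the blocks gives a Jordan form
J =
  [6, 1, 0, 0, 0]
  [0, 6, 1, 0, 0]
  [0, 0, 6, 0, 0]
  [0, 0, 0, 6, 0]
  [0, 0, 0, 0, 6]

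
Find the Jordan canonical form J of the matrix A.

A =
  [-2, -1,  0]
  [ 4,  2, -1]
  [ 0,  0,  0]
J_3(0)

The characteristic polynomial is
  det(x·I − A) = x^3

Eigenvalues and multiplicities (the geometric multiplicity of λ is n − rank(A − λI), which equals the number of Jordan blocks for λ):
  λ = 0: algebraic multiplicity = 3, geometric multiplicity = 1

Determining the block sizes for each eigenvalue:
  λ = 0: one block (gm = 1), so the single block has size am = 3 → block sizes [3]

Assembling the blocks gives a Jordan form
J =
  [0, 1, 0]
  [0, 0, 1]
  [0, 0, 0]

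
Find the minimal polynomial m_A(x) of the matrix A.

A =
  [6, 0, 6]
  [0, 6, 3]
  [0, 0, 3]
x^2 - 9*x + 18

The characteristic polynomial is χ_A(x) = (x - 6)^2*(x - 3), so the eigenvalues are known. The minimal polynomial is
  m_A(x) = Π_λ (x − λ)^{k_λ}
where k_λ is the size of the *largest* Jordan block for λ (equivalently, the smallest k with (A − λI)^k v = 0 for every generalised eigenvector v of λ).

  λ = 3: largest Jordan block has size 1, contributing (x − 3)
  λ = 6: largest Jordan block has size 1, contributing (x − 6)

So m_A(x) = (x - 6)*(x - 3) = x^2 - 9*x + 18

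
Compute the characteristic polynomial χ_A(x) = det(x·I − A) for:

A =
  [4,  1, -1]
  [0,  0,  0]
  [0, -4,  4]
x^3 - 8*x^2 + 16*x

Expanding det(x·I − A) (e.g. by cofactor expansion or by noting that A is similar to its Jordan form J, which has the same characteristic polynomial as A) gives
  χ_A(x) = x^3 - 8*x^2 + 16*x
which factors as x*(x - 4)^2. The eigenvalues (with algebraic multiplicities) are λ = 0 with multiplicity 1, λ = 4 with multiplicity 2.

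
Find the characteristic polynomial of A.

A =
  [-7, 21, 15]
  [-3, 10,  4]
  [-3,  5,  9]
x^3 - 12*x^2 + 45*x - 50

Expanding det(x·I − A) (e.g. by cofactor expansion or by noting that A is similar to its Jordan form J, which has the same characteristic polynomial as A) gives
  χ_A(x) = x^3 - 12*x^2 + 45*x - 50
which factors as (x - 5)^2*(x - 2). The eigenvalues (with algebraic multiplicities) are λ = 2 with multiplicity 1, λ = 5 with multiplicity 2.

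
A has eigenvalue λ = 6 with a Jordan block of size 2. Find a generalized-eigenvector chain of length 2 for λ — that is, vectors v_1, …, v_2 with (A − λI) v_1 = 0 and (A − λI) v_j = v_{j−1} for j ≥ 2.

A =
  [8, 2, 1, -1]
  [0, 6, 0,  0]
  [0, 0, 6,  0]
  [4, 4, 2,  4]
A Jordan chain for λ = 6 of length 2:
v_1 = (2, 0, 0, 4)ᵀ
v_2 = (1, 0, 0, 0)ᵀ

Let N = A − (6)·I. We want v_2 with N^2 v_2 = 0 but N^1 v_2 ≠ 0; then v_{j-1} := N · v_j for j = 2, …, 2.

Pick v_2 = (1, 0, 0, 0)ᵀ.
Then v_1 = N · v_2 = (2, 0, 0, 4)ᵀ.

Sanity check: (A − (6)·I) v_1 = (0, 0, 0, 0)ᵀ = 0. ✓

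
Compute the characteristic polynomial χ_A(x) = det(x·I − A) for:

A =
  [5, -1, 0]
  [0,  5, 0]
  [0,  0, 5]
x^3 - 15*x^2 + 75*x - 125

Expanding det(x·I − A) (e.g. by cofactor expansion or by noting that A is similar to its Jordan form J, which has the same characteristic polynomial as A) gives
  χ_A(x) = x^3 - 15*x^2 + 75*x - 125
which factors as (x - 5)^3. The eigenvalues (with algebraic multiplicities) are λ = 5 with multiplicity 3.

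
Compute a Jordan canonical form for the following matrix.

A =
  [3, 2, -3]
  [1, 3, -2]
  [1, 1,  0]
J_3(2)

The characteristic polynomial is
  det(x·I − A) = x^3 - 6*x^2 + 12*x - 8 = (x - 2)^3

Eigenvalues and multiplicities (the geometric multiplicity of λ is n − rank(A − λI), which equals the number of Jordan blocks for λ):
  λ = 2: algebraic multiplicity = 3, geometric multiplicity = 1

Determining the block sizes for each eigenvalue:
  λ = 2: one block (gm = 1), so the single block has size am = 3 → block sizes [3]

Assembling the blocks gives a Jordan form
J =
  [2, 1, 0]
  [0, 2, 1]
  [0, 0, 2]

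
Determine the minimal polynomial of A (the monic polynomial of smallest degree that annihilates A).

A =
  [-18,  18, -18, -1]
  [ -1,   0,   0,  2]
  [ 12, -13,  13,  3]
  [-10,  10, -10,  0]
x^4 + 5*x^3

The characteristic polynomial is χ_A(x) = x^3*(x + 5), so the eigenvalues are known. The minimal polynomial is
  m_A(x) = Π_λ (x − λ)^{k_λ}
where k_λ is the size of the *largest* Jordan block for λ (equivalently, the smallest k with (A − λI)^k v = 0 for every generalised eigenvector v of λ).

  λ = -5: largest Jordan block has size 1, contributing (x + 5)
  λ = 0: largest Jordan block has size 3, contributing (x − 0)^3

So m_A(x) = x^3*(x + 5) = x^4 + 5*x^3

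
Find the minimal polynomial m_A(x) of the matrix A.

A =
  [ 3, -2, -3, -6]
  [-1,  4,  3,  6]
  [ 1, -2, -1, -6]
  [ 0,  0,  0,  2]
x^2 - 4*x + 4

The characteristic polynomial is χ_A(x) = (x - 2)^4, so the eigenvalues are known. The minimal polynomial is
  m_A(x) = Π_λ (x − λ)^{k_λ}
where k_λ is the size of the *largest* Jordan block for λ (equivalently, the smallest k with (A − λI)^k v = 0 for every generalised eigenvector v of λ).

  λ = 2: largest Jordan block has size 2, contributing (x − 2)^2

So m_A(x) = (x - 2)^2 = x^2 - 4*x + 4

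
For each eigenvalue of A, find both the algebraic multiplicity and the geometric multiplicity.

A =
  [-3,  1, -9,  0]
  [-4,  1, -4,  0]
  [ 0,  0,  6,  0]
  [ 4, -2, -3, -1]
λ = -1: alg = 3, geom = 2; λ = 6: alg = 1, geom = 1

Step 1 — factor the characteristic polynomial to read off the algebraic multiplicities:
  χ_A(x) = (x - 6)*(x + 1)^3

Step 2 — compute geometric multiplicities via the rank-nullity identity g(λ) = n − rank(A − λI):
  rank(A − (-1)·I) = 2, so dim ker(A − (-1)·I) = n − 2 = 2
  rank(A − (6)·I) = 3, so dim ker(A − (6)·I) = n − 3 = 1

Summary:
  λ = -1: algebraic multiplicity = 3, geometric multiplicity = 2
  λ = 6: algebraic multiplicity = 1, geometric multiplicity = 1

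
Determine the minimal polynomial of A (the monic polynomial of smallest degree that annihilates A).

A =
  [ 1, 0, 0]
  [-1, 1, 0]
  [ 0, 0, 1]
x^2 - 2*x + 1

The characteristic polynomial is χ_A(x) = (x - 1)^3, so the eigenvalues are known. The minimal polynomial is
  m_A(x) = Π_λ (x − λ)^{k_λ}
where k_λ is the size of the *largest* Jordan block for λ (equivalently, the smallest k with (A − λI)^k v = 0 for every generalised eigenvector v of λ).

  λ = 1: largest Jordan block has size 2, contributing (x − 1)^2

So m_A(x) = (x - 1)^2 = x^2 - 2*x + 1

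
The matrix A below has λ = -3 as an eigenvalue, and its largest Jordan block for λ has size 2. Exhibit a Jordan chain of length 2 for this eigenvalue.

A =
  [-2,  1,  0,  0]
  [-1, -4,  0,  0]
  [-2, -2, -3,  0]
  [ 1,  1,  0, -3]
A Jordan chain for λ = -3 of length 2:
v_1 = (1, -1, -2, 1)ᵀ
v_2 = (1, 0, 0, 0)ᵀ

Let N = A − (-3)·I. We want v_2 with N^2 v_2 = 0 but N^1 v_2 ≠ 0; then v_{j-1} := N · v_j for j = 2, …, 2.

Pick v_2 = (1, 0, 0, 0)ᵀ.
Then v_1 = N · v_2 = (1, -1, -2, 1)ᵀ.

Sanity check: (A − (-3)·I) v_1 = (0, 0, 0, 0)ᵀ = 0. ✓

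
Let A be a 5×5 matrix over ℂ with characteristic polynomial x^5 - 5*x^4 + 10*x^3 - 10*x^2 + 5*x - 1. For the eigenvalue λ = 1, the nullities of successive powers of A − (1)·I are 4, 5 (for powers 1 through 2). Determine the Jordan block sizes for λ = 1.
Block sizes for λ = 1: [2, 1, 1, 1]

From the dimensions of kernels of powers, the number of Jordan blocks of size at least j is d_j − d_{j−1} where d_j = dim ker(N^j) (with d_0 = 0). Computing the differences gives [4, 1].
The number of blocks of size exactly k is (#blocks of size ≥ k) − (#blocks of size ≥ k + 1), so the partition is: 3 block(s) of size 1, 1 block(s) of size 2.
In nonincreasing order the block sizes are [2, 1, 1, 1].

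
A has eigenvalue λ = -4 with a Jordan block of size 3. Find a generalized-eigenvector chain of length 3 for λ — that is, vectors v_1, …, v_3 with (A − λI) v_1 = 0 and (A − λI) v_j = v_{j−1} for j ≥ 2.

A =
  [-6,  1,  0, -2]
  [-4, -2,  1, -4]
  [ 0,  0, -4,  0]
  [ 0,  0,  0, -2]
A Jordan chain for λ = -4 of length 3:
v_1 = (1, 2, 0, 0)ᵀ
v_2 = (0, 1, 0, 0)ᵀ
v_3 = (0, 0, 1, 0)ᵀ

Let N = A − (-4)·I. We want v_3 with N^3 v_3 = 0 but N^2 v_3 ≠ 0; then v_{j-1} := N · v_j for j = 3, …, 2.

Pick v_3 = (0, 0, 1, 0)ᵀ.
Then v_2 = N · v_3 = (0, 1, 0, 0)ᵀ.
Then v_1 = N · v_2 = (1, 2, 0, 0)ᵀ.

Sanity check: (A − (-4)·I) v_1 = (0, 0, 0, 0)ᵀ = 0. ✓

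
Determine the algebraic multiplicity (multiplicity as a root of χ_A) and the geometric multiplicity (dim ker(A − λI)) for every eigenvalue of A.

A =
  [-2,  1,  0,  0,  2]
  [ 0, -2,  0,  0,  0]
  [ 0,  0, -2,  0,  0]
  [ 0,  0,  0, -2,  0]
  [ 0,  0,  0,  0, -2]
λ = -2: alg = 5, geom = 4

Step 1 — factor the characteristic polynomial to read off the algebraic multiplicities:
  χ_A(x) = (x + 2)^5

Step 2 — compute geometric multiplicities via the rank-nullity identity g(λ) = n − rank(A − λI):
  rank(A − (-2)·I) = 1, so dim ker(A − (-2)·I) = n − 1 = 4

Summary:
  λ = -2: algebraic multiplicity = 5, geometric multiplicity = 4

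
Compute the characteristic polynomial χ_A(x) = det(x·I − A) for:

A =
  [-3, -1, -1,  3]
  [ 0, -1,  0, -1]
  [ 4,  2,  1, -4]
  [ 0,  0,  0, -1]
x^4 + 4*x^3 + 6*x^2 + 4*x + 1

Expanding det(x·I − A) (e.g. by cofactor expansion or by noting that A is similar to its Jordan form J, which has the same characteristic polynomial as A) gives
  χ_A(x) = x^4 + 4*x^3 + 6*x^2 + 4*x + 1
which factors as (x + 1)^4. The eigenvalues (with algebraic multiplicities) are λ = -1 with multiplicity 4.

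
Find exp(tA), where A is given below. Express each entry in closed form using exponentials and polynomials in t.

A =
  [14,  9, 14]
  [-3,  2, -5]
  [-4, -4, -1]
e^{tA} =
  [-t^2*exp(5*t) + 9*t*exp(5*t) + exp(5*t), -t^2*exp(5*t) + 9*t*exp(5*t), -3*t^2*exp(5*t)/2 + 14*t*exp(5*t)]
  [t^2*exp(5*t) - 3*t*exp(5*t), t^2*exp(5*t) - 3*t*exp(5*t) + exp(5*t), 3*t^2*exp(5*t)/2 - 5*t*exp(5*t)]
  [-4*t*exp(5*t), -4*t*exp(5*t), -6*t*exp(5*t) + exp(5*t)]

Strategy: write A = P · J · P⁻¹ where J is a Jordan canonical form, so e^{tA} = P · e^{tJ} · P⁻¹, and e^{tJ} can be computed block-by-block.

A has Jordan form
J =
  [5, 1, 0]
  [0, 5, 1]
  [0, 0, 5]
(up to reordering of blocks).

Per-block formulas:
  For a 3×3 Jordan block J_3(5): exp(t · J_3(5)) = e^(5t)·(I + t·N + (t^2/2)·N^2), where N is the 3×3 nilpotent shift.

After assembling e^{tJ} and conjugating by P, we get:

e^{tA} =
  [-t^2*exp(5*t) + 9*t*exp(5*t) + exp(5*t), -t^2*exp(5*t) + 9*t*exp(5*t), -3*t^2*exp(5*t)/2 + 14*t*exp(5*t)]
  [t^2*exp(5*t) - 3*t*exp(5*t), t^2*exp(5*t) - 3*t*exp(5*t) + exp(5*t), 3*t^2*exp(5*t)/2 - 5*t*exp(5*t)]
  [-4*t*exp(5*t), -4*t*exp(5*t), -6*t*exp(5*t) + exp(5*t)]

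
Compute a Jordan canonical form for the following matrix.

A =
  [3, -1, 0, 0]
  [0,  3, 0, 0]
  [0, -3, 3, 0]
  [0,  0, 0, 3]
J_2(3) ⊕ J_1(3) ⊕ J_1(3)

The characteristic polynomial is
  det(x·I − A) = x^4 - 12*x^3 + 54*x^2 - 108*x + 81 = (x - 3)^4

Eigenvalues and multiplicities (the geometric multiplicity of λ is n − rank(A − λI), which equals the number of Jordan blocks for λ):
  λ = 3: algebraic multiplicity = 4, geometric multiplicity = 3

Determining the block sizes for each eigenvalue:
  λ = 3: 3 blocks summing to 4 forces exactly one block of size 2 and the rest size 1 → block sizes [2, 1, 1]

Assembling the blocks gives a Jordan form
J =
  [3, 1, 0, 0]
  [0, 3, 0, 0]
  [0, 0, 3, 0]
  [0, 0, 0, 3]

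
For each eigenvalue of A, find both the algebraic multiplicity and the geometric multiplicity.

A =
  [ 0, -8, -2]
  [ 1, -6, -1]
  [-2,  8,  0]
λ = -2: alg = 3, geom = 2

Step 1 — factor the characteristic polynomial to read off the algebraic multiplicities:
  χ_A(x) = (x + 2)^3

Step 2 — compute geometric multiplicities via the rank-nullity identity g(λ) = n − rank(A − λI):
  rank(A − (-2)·I) = 1, so dim ker(A − (-2)·I) = n − 1 = 2

Summary:
  λ = -2: algebraic multiplicity = 3, geometric multiplicity = 2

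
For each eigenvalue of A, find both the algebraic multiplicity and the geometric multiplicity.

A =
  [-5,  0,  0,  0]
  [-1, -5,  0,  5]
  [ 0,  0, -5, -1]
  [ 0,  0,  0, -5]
λ = -5: alg = 4, geom = 2

Step 1 — factor the characteristic polynomial to read off the algebraic multiplicities:
  χ_A(x) = (x + 5)^4

Step 2 — compute geometric multiplicities via the rank-nullity identity g(λ) = n − rank(A − λI):
  rank(A − (-5)·I) = 2, so dim ker(A − (-5)·I) = n − 2 = 2

Summary:
  λ = -5: algebraic multiplicity = 4, geometric multiplicity = 2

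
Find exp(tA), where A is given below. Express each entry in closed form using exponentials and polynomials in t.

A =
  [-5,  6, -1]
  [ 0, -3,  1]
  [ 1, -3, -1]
e^{tA} =
  [3*t^2*exp(-3*t)/2 - 2*t*exp(-3*t) + exp(-3*t), -9*t^2*exp(-3*t)/2 + 6*t*exp(-3*t), 3*t^2*exp(-3*t) - t*exp(-3*t)]
  [t^2*exp(-3*t)/2, -3*t^2*exp(-3*t)/2 + exp(-3*t), t^2*exp(-3*t) + t*exp(-3*t)]
  [t*exp(-3*t), -3*t*exp(-3*t), 2*t*exp(-3*t) + exp(-3*t)]

Strategy: write A = P · J · P⁻¹ where J is a Jordan canonical form, so e^{tA} = P · e^{tJ} · P⁻¹, and e^{tJ} can be computed block-by-block.

A has Jordan form
J =
  [-3,  1,  0]
  [ 0, -3,  1]
  [ 0,  0, -3]
(up to reordering of blocks).

Per-block formulas:
  For a 3×3 Jordan block J_3(-3): exp(t · J_3(-3)) = e^(-3t)·(I + t·N + (t^2/2)·N^2), where N is the 3×3 nilpotent shift.

After assembling e^{tJ} and conjugating by P, we get:

e^{tA} =
  [3*t^2*exp(-3*t)/2 - 2*t*exp(-3*t) + exp(-3*t), -9*t^2*exp(-3*t)/2 + 6*t*exp(-3*t), 3*t^2*exp(-3*t) - t*exp(-3*t)]
  [t^2*exp(-3*t)/2, -3*t^2*exp(-3*t)/2 + exp(-3*t), t^2*exp(-3*t) + t*exp(-3*t)]
  [t*exp(-3*t), -3*t*exp(-3*t), 2*t*exp(-3*t) + exp(-3*t)]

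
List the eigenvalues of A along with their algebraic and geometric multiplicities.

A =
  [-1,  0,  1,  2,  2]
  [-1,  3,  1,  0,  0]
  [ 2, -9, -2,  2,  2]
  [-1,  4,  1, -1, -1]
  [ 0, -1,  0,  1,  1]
λ = 0: alg = 5, geom = 2

Step 1 — factor the characteristic polynomial to read off the algebraic multiplicities:
  χ_A(x) = x^5

Step 2 — compute geometric multiplicities via the rank-nullity identity g(λ) = n − rank(A − λI):
  rank(A − (0)·I) = 3, so dim ker(A − (0)·I) = n − 3 = 2

Summary:
  λ = 0: algebraic multiplicity = 5, geometric multiplicity = 2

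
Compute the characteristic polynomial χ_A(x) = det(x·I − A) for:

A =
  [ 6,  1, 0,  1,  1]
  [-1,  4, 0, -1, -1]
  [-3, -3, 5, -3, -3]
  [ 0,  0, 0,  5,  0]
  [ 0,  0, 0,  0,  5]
x^5 - 25*x^4 + 250*x^3 - 1250*x^2 + 3125*x - 3125

Expanding det(x·I − A) (e.g. by cofactor expansion or by noting that A is similar to its Jordan form J, which has the same characteristic polynomial as A) gives
  χ_A(x) = x^5 - 25*x^4 + 250*x^3 - 1250*x^2 + 3125*x - 3125
which factors as (x - 5)^5. The eigenvalues (with algebraic multiplicities) are λ = 5 with multiplicity 5.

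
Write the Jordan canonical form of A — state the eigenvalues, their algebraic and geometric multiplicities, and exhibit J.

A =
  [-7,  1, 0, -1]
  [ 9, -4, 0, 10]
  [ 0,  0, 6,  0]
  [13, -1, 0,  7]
J_2(-5) ⊕ J_1(6) ⊕ J_1(6)

The characteristic polynomial is
  det(x·I − A) = x^4 - 2*x^3 - 59*x^2 + 60*x + 900 = (x - 6)^2*(x + 5)^2

Eigenvalues and multiplicities (the geometric multiplicity of λ is n − rank(A − λI), which equals the number of Jordan blocks for λ):
  λ = -5: algebraic multiplicity = 2, geometric multiplicity = 1
  λ = 6: algebraic multiplicity = 2, geometric multiplicity = 2

Determining the block sizes for each eigenvalue:
  λ = -5: one block (gm = 1), so the single block has size am = 2 → block sizes [2]
  λ = 6: gm = am = 2, so every block has size 1 → block sizes [1, 1]

Assembling the blocks gives a Jordan form
J =
  [-5,  1, 0, 0]
  [ 0, -5, 0, 0]
  [ 0,  0, 6, 0]
  [ 0,  0, 0, 6]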